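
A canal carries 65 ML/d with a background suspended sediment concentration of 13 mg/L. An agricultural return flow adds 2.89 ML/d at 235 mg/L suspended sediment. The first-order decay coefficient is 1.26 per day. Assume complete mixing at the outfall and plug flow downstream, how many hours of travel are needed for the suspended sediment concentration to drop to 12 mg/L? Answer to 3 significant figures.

11.9 h

Flow-weighted average: C = (65.00·13.00 + 2.890·235.0) / 67.89 = 1524/67.89 = 22.45 mg/L.
22.45·exp(−k·t) = 12 → t = ln(22.45/12)/k = 42950 s = 11.93 h.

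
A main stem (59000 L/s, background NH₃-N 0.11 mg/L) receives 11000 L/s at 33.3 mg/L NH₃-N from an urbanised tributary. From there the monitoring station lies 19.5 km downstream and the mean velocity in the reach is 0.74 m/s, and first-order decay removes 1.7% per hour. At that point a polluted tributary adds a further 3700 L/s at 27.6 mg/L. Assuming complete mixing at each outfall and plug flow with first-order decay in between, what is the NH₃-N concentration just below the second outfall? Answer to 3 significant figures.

Conservation of mass: C = (59000·0.1100 + 11000·33.30) / 70000 = 372800/70000 = 5.326 mg/L; combined flow 70000 L/s.
Travel time t = 19.5·1000 / 0.74 = 26350 s = 7.320 h.
1.7%/h lost → k = −ln(1 − 0.017) = 0.01715 h⁻¹.
First-order decay: C = 5.326·exp(−k·t) = 5.326·0.8820 = 4.697 mg/L.
Second outfall: C = (70000·4.697 + 3700·27.60)/73700 = 5.847 mg/L.

5.85 mg/L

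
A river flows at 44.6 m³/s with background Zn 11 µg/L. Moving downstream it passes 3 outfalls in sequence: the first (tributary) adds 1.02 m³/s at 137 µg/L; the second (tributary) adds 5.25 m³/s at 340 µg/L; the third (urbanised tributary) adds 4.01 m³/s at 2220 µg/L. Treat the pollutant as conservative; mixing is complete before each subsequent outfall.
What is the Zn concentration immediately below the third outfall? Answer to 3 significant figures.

206 µg/L

After outfall 1: Q = 44.60 + 1.020 = 45.62 m³/s; C = (44.60·11.00 + 1.020·137.0)/45.62 = 13.82 µg/L.
After outfall 2: Q = 45.62 + 5.250 = 50.87 m³/s; C = (45.62·13.82 + 5.250·340.0)/50.87 = 47.48 µg/L.
After outfall 3: Q = 50.87 + 4.010 = 54.88 m³/s; C = (50.87·47.48 + 4.010·2220)/54.88 = 206.2 µg/L.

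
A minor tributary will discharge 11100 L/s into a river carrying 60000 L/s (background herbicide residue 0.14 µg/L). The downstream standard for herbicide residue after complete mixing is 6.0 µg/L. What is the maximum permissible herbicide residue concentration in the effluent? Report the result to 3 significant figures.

37.7 µg/L

At the limit, (Qr·Cr + Qe·Cₑ)/(Qr + Qe) = 6.0:
Cₑ = (71100·6.0 − 60000·0.1400) / 11100 = 37.68 µg/L.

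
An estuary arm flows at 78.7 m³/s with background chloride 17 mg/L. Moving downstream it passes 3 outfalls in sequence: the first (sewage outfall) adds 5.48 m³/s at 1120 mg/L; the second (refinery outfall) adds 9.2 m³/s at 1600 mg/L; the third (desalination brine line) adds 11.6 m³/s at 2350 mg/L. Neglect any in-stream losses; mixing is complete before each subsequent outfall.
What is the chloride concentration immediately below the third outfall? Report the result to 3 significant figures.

After outfall 1: Q = 78.70 + 5.480 = 84.18 m³/s; C = (78.70·17.00 + 5.480·1120)/84.18 = 88.80 mg/L.
After outfall 2: Q = 84.18 + 9.200 = 93.38 m³/s; C = (84.18·88.80 + 9.200·1600)/93.38 = 237.7 mg/L.
After outfall 3: Q = 93.38 + 11.60 = 105.0 m³/s; C = (93.38·237.7 + 11.60·2350)/105.0 = 471.1 mg/L.

471 mg/L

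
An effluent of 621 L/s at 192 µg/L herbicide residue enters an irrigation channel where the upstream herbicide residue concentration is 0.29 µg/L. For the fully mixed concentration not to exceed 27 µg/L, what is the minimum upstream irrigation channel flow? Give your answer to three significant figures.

3840 L/s

Set C_mix = 27: (Q·0.2900 + 621.0·192.0) / (Q + 621.0) = 27
→ Q = 621.0·(192.0 − 27)/(27 − 0.2900) = 3836 L/s.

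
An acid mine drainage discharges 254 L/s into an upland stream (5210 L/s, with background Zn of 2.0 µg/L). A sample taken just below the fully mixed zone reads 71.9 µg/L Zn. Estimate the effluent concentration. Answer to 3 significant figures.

1510 µg/L

Mass balance: 5210·2.000 + 254.0·Cₑ = 5464·71.90
→ Cₑ = (5464·71.90 − 5210·2.000) / 254.0 = 1506 µg/L.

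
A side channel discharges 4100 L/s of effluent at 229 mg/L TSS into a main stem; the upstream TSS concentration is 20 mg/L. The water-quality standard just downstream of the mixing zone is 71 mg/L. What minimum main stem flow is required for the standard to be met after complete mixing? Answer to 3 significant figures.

Set C_mix = 71: (Q·20.00 + 4100·229.0) / (Q + 4100) = 71
→ Q = 4100·(229.0 − 71)/(71 − 20.00) = 12700 L/s.

12700 L/s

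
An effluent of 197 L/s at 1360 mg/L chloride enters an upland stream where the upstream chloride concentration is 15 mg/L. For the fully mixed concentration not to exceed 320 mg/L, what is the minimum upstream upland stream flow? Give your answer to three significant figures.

672 L/s

Set C_mix = 320: (Q·15.00 + 197.0·1360) / (Q + 197.0) = 320
→ Q = 197.0·(1360 − 320)/(320 − 15.00) = 671.7 L/s.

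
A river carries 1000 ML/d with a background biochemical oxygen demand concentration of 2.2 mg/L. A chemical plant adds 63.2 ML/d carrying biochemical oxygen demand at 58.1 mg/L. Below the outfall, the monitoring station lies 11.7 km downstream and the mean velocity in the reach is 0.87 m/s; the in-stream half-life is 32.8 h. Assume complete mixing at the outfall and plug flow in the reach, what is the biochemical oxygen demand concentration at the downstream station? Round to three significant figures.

5.10 mg/L

Conservation of mass: C = (1000·2.200 + 63.20·58.10) / 1063 = 5872/1063 = 5.523 mg/L.
Travel time t = 11.7·1000 / 0.87 = 13450 s = 3.736 h.
Half-life 32.8 h → k = ln 2 / 32.8 = 0.02113 h⁻¹ = 0.5072 d⁻¹.
Applying C = C₀e^(−kt): 5.523 × 0.9241 = 5.104 mg/L.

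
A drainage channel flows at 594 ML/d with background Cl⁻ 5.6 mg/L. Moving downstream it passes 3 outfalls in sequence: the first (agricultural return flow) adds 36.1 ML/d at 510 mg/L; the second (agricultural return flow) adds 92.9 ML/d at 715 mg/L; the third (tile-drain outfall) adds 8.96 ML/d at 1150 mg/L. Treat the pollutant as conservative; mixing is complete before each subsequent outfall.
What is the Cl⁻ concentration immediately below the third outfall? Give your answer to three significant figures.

Below outfall 1: Q → 630.1 ML/d, C = (594.0·5.600 + 36.10·510.0)/630.1 = 34.50 mg/L.
Below outfall 2: Q → 723.0 ML/d, C = (630.1·34.50 + 92.90·715.0)/723.0 = 121.9 mg/L.
Below outfall 3: Q → 732.0 ML/d, C = (723.0·121.9 + 8.960·1150)/732.0 = 134.5 mg/L.

135 mg/L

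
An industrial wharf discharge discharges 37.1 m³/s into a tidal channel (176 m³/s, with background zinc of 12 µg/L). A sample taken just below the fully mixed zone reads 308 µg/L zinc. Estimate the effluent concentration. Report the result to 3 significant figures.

1710 µg/L

Mass balance: 176.0·12.00 + 37.10·Cₑ = 213.1·308.0
→ Cₑ = (213.1·308.0 − 176.0·12.00) / 37.10 = 1712 µg/L.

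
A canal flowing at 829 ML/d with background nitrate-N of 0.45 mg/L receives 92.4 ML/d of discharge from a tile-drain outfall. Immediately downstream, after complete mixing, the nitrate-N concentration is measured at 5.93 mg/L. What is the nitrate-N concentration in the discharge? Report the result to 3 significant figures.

Mass balance: 829.0·0.4500 + 92.40·Cₑ = 921.4·5.930
→ Cₑ = (921.4·5.930 − 829.0·0.4500) / 92.40 = 55.10 mg/L.

55.1 mg/L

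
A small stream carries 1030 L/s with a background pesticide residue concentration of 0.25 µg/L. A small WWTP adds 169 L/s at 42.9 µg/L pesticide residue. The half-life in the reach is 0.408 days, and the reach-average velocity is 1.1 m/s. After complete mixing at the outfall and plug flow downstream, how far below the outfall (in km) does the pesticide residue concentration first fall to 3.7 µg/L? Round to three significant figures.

29.4 km

After mixing, C = (1030·0.2500 + 169.0·42.90) / 1199 = 7508/1199 = 6.262 µg/L.
Half-life 0.408 d → k = ln 2 / 0.408 = 1.699 d⁻¹.
Set 6.262·exp(−k·t) = 3.7 → t = ln(6.262/3.7)/k = 26760 s = 7.432 h.
Distance = v·t = 1.1·26760 = 29430 m = 29.43 km.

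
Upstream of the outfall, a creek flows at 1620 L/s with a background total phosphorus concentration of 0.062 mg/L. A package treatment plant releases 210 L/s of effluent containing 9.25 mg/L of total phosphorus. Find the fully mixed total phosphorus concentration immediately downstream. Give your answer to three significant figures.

Conservation of mass: C = (1620·0.06200 + 210.0·9.250) / 1830 = 2043/1830 = 1.116 mg/L.

1.12 mg/L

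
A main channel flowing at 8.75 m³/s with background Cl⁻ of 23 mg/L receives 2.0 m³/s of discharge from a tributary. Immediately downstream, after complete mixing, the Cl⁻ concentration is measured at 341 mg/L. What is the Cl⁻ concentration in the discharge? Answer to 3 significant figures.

1730 mg/L

Mass balance: 8.750·23.00 + 2.000·Cₑ = 10.75·341.0
→ Cₑ = (10.75·341.0 − 8.750·23.00) / 2.000 = 1732 mg/L.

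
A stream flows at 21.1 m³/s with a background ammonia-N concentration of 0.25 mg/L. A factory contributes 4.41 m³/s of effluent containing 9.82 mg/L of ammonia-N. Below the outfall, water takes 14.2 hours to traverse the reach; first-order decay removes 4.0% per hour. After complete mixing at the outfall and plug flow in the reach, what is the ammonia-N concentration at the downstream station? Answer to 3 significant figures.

1.07 mg/L

After mixing, C = (21.10·0.2500 + 4.410·9.820) / 25.51 = 48.58/25.51 = 1.904 mg/L.
4.0%/h lost → k = −ln(1 − 0.04) = 0.04082 h⁻¹.
First-order decay: C = 1.904·exp(−k·t) = 1.904·0.5601 = 1.067 mg/L.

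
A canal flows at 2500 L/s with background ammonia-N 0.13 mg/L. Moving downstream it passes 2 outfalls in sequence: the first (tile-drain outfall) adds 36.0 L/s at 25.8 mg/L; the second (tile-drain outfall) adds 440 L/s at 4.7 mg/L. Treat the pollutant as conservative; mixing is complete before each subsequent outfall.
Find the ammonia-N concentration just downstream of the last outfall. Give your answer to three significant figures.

Outfall 1: combined Q = 2536 L/s; C = (2500·0.1300 + 36.00·25.80)/2536 = 0.4944 mg/L.
Outfall 2: combined Q = 2976 L/s; C = (2536·0.4944 + 440.0·4.700)/2976 = 1.116 mg/L.

1.12 mg/L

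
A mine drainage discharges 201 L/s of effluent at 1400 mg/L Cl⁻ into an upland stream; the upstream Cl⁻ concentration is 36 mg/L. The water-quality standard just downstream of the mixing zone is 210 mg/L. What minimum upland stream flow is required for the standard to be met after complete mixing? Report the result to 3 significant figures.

1370 L/s

Set C_mix = 210: (Q·36.00 + 201.0·1400) / (Q + 201.0) = 210
→ Q = 201.0·(1400 − 210)/(210 − 36.00) = 1375 L/s.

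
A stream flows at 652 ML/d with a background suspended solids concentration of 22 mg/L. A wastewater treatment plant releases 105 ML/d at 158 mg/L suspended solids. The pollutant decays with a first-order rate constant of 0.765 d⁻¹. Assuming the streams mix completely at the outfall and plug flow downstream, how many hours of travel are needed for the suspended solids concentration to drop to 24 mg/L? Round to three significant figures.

Mass balance: C = (652.0·22.00 + 105.0·158.0) / 757.0 = 30930/757.0 = 40.86 mg/L.
40.86·exp(−k·t) = 24 → t = ln(40.86/24)/k = 60110 s = 16.70 h.

16.7 h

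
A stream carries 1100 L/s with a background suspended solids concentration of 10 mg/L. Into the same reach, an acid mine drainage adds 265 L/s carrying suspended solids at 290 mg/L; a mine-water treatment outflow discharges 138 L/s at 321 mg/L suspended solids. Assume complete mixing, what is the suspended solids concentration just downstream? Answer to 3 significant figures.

After mixing, C = (1100·10.00 + 265.0·290.0 + 138.0·321.0) / 1503 = 132100/1503 = 87.92 mg/L.

87.9 mg/L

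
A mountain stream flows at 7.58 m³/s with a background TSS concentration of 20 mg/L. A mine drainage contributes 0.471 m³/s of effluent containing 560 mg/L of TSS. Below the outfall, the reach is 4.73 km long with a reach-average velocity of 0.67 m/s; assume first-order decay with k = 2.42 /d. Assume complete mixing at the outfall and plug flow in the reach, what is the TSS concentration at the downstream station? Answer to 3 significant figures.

After mixing, C = (7.580·20.00 + 0.4710·560.0) / 8.051 = 415.4/8.051 = 51.59 mg/L.
Travel time t = 4.73·1000 / 0.67 = 7060 s = 1.961 h.
Decay over the reach: 51.59·exp(−kt) = 51.59·0.8206 = 42.33 mg/L.

42.3 mg/L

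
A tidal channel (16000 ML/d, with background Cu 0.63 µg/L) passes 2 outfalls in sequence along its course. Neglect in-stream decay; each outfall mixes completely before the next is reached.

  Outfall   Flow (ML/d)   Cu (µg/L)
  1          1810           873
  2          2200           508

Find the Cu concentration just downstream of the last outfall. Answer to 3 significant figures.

Below outfall 1: Q → 17810 ML/d, C = (16000·0.6300 + 1810·873.0)/17810 = 89.29 µg/L.
Below outfall 2: Q → 20010 ML/d, C = (17810·89.29 + 2200·508.0)/20010 = 135.3 µg/L.

135 µg/L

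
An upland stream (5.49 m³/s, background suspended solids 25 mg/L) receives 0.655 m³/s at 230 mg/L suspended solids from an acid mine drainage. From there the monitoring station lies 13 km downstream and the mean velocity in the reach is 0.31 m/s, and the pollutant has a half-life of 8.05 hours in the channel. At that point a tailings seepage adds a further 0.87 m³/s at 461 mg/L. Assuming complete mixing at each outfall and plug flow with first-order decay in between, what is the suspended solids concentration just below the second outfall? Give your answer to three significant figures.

72.2 mg/L

Mixed concentration C = ΣQC/ΣQ = (5.490·25.00 + 0.6550·230.0) / 6.145 = 287.9/6.145 = 46.85 mg/L; combined flow 6.145 m³/s.
Travel time t = 13·1000 / 0.31 = 41940 s = 11.65 h.
Half-life 8.05 h → k = ln 2 / 8.05 = 0.08611 h⁻¹ = 2.067 d⁻¹.
First-order decay: C = 46.85·exp(−k·t) = 46.85·0.3668 = 17.18 mg/L.
Second outfall: C = (6.145·17.18 + 0.8700·461.0)/7.015 = 72.23 mg/L.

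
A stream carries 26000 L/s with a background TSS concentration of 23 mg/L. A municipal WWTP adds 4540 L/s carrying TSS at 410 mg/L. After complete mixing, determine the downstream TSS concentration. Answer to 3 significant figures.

Conservation of mass: C = (26000·23.00 + 4540·410.0) / 30540 = 2459000/30540 = 80.53 mg/L.

80.5 mg/L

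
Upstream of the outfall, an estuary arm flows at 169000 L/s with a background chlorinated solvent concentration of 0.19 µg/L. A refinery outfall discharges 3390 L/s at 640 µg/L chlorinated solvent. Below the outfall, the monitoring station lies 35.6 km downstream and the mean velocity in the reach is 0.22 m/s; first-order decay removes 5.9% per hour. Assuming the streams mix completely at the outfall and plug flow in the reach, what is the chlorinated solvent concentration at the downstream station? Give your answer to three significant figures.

Mass balance: C = (169000·0.1900 + 3390·640.0) / 172400 = 2202000/172400 = 12.77 µg/L.
Travel time t = 35.6·1000 / 0.22 = 161800 s = 44.95 h.
5.9%/h lost → k = −ln(1 − 0.059) = 0.06081 h⁻¹.
Applying C = C₀e^(−kt): 12.77 × 0.06499 = 0.8301 µg/L.

0.830 µg/L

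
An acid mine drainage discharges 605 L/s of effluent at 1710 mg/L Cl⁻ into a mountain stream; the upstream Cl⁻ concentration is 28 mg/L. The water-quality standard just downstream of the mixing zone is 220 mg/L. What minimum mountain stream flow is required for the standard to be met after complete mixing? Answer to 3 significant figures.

4700 L/s

Set C_mix = 220: (Q·28.00 + 605.0·1710) / (Q + 605.0) = 220
→ Q = 605.0·(1710 − 220)/(220 − 28.00) = 4695 L/s.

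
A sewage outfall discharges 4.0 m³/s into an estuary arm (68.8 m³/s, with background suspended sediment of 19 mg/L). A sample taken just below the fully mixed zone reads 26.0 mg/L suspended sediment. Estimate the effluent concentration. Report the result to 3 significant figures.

Mass balance: 68.80·19.00 + 4.000·Cₑ = 72.80·26.00
→ Cₑ = (72.80·26.00 − 68.80·19.00) / 4.000 = 146.4 mg/L.

146 mg/L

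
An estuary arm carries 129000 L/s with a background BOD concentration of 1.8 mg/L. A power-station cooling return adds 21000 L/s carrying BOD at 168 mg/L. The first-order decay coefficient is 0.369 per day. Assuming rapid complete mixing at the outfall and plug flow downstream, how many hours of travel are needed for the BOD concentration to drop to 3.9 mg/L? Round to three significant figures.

Conservation of mass: C = (129000·1.800 + 21000·168.0) / 150000 = 3760000/150000 = 25.07 mg/L.
25.07·exp(−k·t) = 3.9 → t = ln(25.07/3.9)/k = 435700 s = 121.0 h.

121 h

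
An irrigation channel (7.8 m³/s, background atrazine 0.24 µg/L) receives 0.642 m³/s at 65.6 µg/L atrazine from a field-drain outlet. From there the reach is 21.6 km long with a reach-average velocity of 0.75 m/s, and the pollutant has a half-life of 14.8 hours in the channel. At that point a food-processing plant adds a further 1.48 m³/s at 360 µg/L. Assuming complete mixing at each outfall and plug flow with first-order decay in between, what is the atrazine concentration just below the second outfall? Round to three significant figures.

56.7 µg/L

After mixing, C = (7.800·0.2400 + 0.6420·65.60) / 8.442 = 43.99/8.442 = 5.211 µg/L; combined flow 8.442 m³/s.
Travel time t = 21.6·1000 / 0.75 = 28800 s = 8.000 h.
Half-life 14.8 h → k = ln 2 / 14.8 = 0.04683 h⁻¹ = 1.124 d⁻¹.
Decay over the reach: 5.211·exp(−kt) = 5.211·0.6875 = 3.582 µg/L.
Second outfall: C = (8.442·3.582 + 1.480·360.0)/9.922 = 56.75 µg/L.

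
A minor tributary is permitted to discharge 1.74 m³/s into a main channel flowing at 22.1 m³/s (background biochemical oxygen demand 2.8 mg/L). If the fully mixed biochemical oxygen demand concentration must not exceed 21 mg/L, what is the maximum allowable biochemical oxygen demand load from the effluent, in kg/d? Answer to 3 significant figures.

37900 kg/d

Mass balance at the limit: 22.10·2.800 + 1.740·Cₑ = 23.84·21 → Cₑ = 252.2 mg/L.
Load = 1.740 m³/s × 252.2 g/m³ × 86 400 s/d = 37910 kg/d.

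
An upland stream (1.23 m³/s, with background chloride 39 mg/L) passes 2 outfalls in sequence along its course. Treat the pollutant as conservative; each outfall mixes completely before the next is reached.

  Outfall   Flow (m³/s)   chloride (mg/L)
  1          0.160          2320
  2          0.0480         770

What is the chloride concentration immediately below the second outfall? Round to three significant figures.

317 mg/L

After outfall 1: Q = 1.230 + 0.1600 = 1.390 m³/s; C = (1.230·39.00 + 0.1600·2320)/1.390 = 301.6 mg/L.
After outfall 2: Q = 1.390 + 0.04800 = 1.438 m³/s; C = (1.390·301.6 + 0.04800·770.0)/1.438 = 317.2 mg/L.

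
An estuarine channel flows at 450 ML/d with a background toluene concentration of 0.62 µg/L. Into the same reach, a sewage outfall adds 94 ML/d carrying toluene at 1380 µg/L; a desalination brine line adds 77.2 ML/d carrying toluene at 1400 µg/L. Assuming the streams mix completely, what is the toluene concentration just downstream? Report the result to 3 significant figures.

383 µg/L

Flow-weighted average: C = (450.0·0.6200 + 94.00·1380 + 77.20·1400) / 621.2 = 238100/621.2 = 383.3 µg/L.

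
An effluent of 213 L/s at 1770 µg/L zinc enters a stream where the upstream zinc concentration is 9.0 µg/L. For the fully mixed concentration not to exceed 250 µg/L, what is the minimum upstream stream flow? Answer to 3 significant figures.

1340 L/s

Set C_mix = 250: (Q·9.000 + 213.0·1770) / (Q + 213.0) = 250
→ Q = 213.0·(1770 − 250)/(250 − 9.000) = 1343 L/s.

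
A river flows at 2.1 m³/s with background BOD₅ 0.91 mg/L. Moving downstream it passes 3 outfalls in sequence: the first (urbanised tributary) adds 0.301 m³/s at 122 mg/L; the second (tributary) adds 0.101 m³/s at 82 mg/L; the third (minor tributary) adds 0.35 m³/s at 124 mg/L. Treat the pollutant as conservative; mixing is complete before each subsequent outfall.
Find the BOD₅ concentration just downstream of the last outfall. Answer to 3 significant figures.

After outfall 1: Q = 2.100 + 0.3010 = 2.401 m³/s; C = (2.100·0.9100 + 0.3010·122.0)/2.401 = 16.09 mg/L.
After outfall 2: Q = 2.401 + 0.1010 = 2.502 m³/s; C = (2.401·16.09 + 0.1010·82.00)/2.502 = 18.75 mg/L.
After outfall 3: Q = 2.502 + 0.3500 = 2.852 m³/s; C = (2.502·18.75 + 0.3500·124.0)/2.852 = 31.67 mg/L.

31.7 mg/L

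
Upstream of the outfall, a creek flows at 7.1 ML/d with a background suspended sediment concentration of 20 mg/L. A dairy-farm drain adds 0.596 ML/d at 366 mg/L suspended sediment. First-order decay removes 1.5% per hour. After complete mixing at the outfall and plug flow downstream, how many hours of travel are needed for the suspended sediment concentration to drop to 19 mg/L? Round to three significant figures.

Conservation of mass: C = (7.100·20.00 + 0.5960·366.0) / 7.696 = 360.1/7.696 = 46.80 mg/L.
1.5%/h lost → k = −ln(1 − 0.015) = 0.01511 h⁻¹.
46.80·exp(−k·t) = 19 → t = ln(46.80/19)/k = 214700 s = 59.64 h.

59.6 h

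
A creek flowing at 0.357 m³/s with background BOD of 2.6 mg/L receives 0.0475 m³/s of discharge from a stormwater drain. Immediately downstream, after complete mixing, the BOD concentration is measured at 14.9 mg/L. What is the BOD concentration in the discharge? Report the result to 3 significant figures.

Mass balance: 0.3570·2.600 + 0.04750·Cₑ = 0.4045·14.90
→ Cₑ = (0.4045·14.90 − 0.3570·2.600) / 0.04750 = 107.3 mg/L.

107 mg/L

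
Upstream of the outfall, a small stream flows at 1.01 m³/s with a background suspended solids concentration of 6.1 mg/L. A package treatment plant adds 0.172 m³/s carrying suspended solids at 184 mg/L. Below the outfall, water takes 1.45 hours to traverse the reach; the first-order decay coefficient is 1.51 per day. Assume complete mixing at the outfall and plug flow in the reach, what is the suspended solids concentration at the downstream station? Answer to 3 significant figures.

Mixed concentration C = ΣQC/ΣQ = (1.010·6.100 + 0.1720·184.0) / 1.182 = 37.81/1.182 = 31.99 mg/L.
Decay over the reach: 31.99·exp(−kt) = 31.99·0.9128 = 29.20 mg/L.

29.2 mg/L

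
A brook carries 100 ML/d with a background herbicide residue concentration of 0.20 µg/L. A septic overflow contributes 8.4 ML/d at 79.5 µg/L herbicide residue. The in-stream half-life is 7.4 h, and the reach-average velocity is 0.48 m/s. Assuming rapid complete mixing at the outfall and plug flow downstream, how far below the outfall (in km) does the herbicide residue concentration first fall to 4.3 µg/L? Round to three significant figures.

Mixed concentration C = ΣQC/ΣQ = (100.0·0.2000 + 8.400·79.50) / 108.4 = 687.8/108.4 = 6.345 µg/L.
Half-life 7.4 h → k = ln 2 / 7.4 = 0.09367 h⁻¹ = 2.248 d⁻¹.
Set 6.345·exp(−k·t) = 4.3 → t = ln(6.345/4.3)/k = 14950 s = 4.154 h.
Distance = v·t = 0.48·14950 = 7177 m = 7.177 km.

7.18 km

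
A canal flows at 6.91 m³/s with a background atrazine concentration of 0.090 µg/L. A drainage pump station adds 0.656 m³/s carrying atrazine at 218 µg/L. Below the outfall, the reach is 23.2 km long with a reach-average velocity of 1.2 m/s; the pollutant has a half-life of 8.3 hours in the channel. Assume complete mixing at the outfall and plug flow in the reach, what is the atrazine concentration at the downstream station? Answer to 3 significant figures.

12.1 µg/L

After mixing, C = (6.910·0.09000 + 0.6560·218.0) / 7.566 = 143.6/7.566 = 18.98 µg/L.
Travel time t = 23.2·1000 / 1.2 = 19330 s = 5.370 h.
Half-life 8.3 h → k = ln 2 / 8.3 = 0.08351 h⁻¹ = 2.004 d⁻¹.
Decay over the reach: 18.98·exp(−kt) = 18.98·0.6386 = 12.12 µg/L.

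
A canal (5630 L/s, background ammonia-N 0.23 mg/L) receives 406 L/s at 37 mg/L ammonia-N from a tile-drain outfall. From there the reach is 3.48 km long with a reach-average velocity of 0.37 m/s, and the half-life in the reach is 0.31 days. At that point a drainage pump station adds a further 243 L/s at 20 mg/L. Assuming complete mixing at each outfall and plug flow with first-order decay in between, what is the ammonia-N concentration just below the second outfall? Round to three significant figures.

2.81 mg/L

Flow-weighted average: C = (5630·0.2300 + 406.0·37.00) / 6036 = 16320/6036 = 2.703 mg/L; combined flow 6036 L/s.
Travel time t = 3.48·1000 / 0.37 = 9405 s = 2.613 h.
Half-life 0.31 d → k = ln 2 / 0.31 = 2.236 d⁻¹.
After decay, C = 2.703 × e^(−kt) = 2.703 × 0.7840 = 2.119 mg/L.
At the second outfall, C = (6036·2.119 + 243.0·20.00) / (6036 + 243.0) = 2.811 mg/L.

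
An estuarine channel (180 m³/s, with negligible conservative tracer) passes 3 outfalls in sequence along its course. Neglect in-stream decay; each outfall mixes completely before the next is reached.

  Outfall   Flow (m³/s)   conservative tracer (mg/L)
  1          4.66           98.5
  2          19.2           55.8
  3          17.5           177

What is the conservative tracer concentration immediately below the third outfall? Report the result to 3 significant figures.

20.9 mg/L

After outfall 1: Q = 180.0 + 4.660 = 184.7 m³/s; C = (180.0·0 + 4.660·98.50)/184.7 = 2.486 mg/L.
After outfall 2: Q = 184.7 + 19.20 = 203.9 m³/s; C = (184.7·2.486 + 19.20·55.80)/203.9 = 7.507 mg/L.
After outfall 3: Q = 203.9 + 17.50 = 221.4 m³/s; C = (203.9·7.507 + 17.50·177.0)/221.4 = 20.91 mg/L.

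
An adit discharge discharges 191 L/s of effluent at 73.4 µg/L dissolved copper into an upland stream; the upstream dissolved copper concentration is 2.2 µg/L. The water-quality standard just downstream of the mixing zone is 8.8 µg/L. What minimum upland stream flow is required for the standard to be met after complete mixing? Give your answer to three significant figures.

1870 L/s

Set C_mix = 8.8: (Q·2.200 + 191.0·73.40) / (Q + 191.0) = 8.8
→ Q = 191.0·(73.40 − 8.8)/(8.8 − 2.200) = 1869 L/s.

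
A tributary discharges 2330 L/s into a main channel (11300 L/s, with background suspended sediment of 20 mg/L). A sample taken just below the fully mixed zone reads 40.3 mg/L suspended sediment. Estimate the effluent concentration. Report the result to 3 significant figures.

139 mg/L

Mass balance: 11300·20.00 + 2330·Cₑ = 13630·40.30
→ Cₑ = (13630·40.30 − 11300·20.00) / 2330 = 138.8 mg/L.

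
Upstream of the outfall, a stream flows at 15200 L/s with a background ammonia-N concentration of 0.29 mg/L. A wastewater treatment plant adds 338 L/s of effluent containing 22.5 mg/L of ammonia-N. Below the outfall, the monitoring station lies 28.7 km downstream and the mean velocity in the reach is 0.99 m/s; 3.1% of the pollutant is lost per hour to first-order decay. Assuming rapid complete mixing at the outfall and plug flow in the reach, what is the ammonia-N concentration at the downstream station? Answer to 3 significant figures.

0.600 mg/L

Conservation of mass: C = (15200·0.2900 + 338.0·22.50) / 15540 = 12010/15540 = 0.7731 mg/L.
Travel time t = 28.7·1000 / 0.99 = 28990 s = 8.053 h.
3.1%/h lost → k = −ln(1 − 0.031) = 0.03149 h⁻¹.
Applying C = C₀e^(−kt): 0.7731 × 0.7760 = 0.6000 mg/L.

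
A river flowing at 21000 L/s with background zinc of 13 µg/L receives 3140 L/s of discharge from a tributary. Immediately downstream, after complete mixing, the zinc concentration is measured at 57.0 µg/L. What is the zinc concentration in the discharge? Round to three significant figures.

Mass balance: 21000·13.00 + 3140·Cₑ = 24140·57.00
→ Cₑ = (24140·57.00 − 21000·13.00) / 3140 = 351.3 µg/L.

351 µg/L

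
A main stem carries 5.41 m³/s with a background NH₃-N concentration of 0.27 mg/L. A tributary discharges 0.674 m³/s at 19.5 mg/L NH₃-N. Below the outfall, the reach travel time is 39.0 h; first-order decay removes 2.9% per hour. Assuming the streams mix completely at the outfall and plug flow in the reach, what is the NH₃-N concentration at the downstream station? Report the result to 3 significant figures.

Conservation of mass: C = (5.410·0.2700 + 0.6740·19.50) / 6.084 = 14.60/6.084 = 2.400 mg/L.
2.9%/h lost → k = −ln(1 − 0.029) = 0.02943 h⁻¹.
Applying C = C₀e^(−kt): 2.400 × 0.3174 = 0.7618 mg/L.

0.762 mg/L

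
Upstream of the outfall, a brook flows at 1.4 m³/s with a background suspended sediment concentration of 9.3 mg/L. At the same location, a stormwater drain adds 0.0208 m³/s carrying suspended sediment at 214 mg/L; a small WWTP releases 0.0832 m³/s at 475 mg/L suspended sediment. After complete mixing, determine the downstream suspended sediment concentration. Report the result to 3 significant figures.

37.9 mg/L

Mixed concentration C = ΣQC/ΣQ = (1.400·9.300 + 0.02080·214.0 + 0.08320·475.0) / 1.504 = 56.99/1.504 = 37.89 mg/L.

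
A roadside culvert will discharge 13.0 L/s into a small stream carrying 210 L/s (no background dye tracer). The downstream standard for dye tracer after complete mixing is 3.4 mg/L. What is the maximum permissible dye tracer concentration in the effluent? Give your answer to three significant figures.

At the limit, (Qr·Cr + Qe·Cₑ)/(Qr + Qe) = 3.4:
Cₑ = (223.0·3.4 − 210.0·0) / 13.00 = 58.32 mg/L.

58.3 mg/L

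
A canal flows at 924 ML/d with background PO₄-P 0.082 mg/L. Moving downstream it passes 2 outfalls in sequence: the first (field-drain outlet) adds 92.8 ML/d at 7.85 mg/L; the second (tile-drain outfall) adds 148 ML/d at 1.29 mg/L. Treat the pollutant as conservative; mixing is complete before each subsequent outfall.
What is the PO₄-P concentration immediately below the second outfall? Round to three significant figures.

Outfall 1: combined Q = 1017 ML/d; C = (924.0·0.08200 + 92.80·7.850)/1017 = 0.7910 mg/L.
Outfall 2: combined Q = 1165 ML/d; C = (1017·0.7910 + 148.0·1.290)/1165 = 0.8544 mg/L.

0.854 mg/L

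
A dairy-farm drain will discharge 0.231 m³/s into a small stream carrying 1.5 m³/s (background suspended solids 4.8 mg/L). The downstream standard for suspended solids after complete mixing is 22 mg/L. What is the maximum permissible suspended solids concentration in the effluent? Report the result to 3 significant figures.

134 mg/L

At the limit, (Qr·Cr + Qe·Cₑ)/(Qr + Qe) = 22:
Cₑ = (1.731·22 − 1.500·4.800) / 0.2310 = 133.7 mg/L.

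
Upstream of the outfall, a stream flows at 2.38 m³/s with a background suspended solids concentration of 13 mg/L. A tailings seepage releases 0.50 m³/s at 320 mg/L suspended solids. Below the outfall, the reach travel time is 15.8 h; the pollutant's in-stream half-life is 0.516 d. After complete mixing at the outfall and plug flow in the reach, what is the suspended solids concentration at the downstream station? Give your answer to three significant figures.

Mixed concentration C = ΣQC/ΣQ = (2.380·13.00 + 0.5000·320.0) / 2.880 = 190.9/2.880 = 66.30 mg/L.
Half-life 0.516 d → k = ln 2 / 0.516 = 1.343 d⁻¹.
Decay over the reach: 66.30·exp(−kt) = 66.30·0.4130 = 27.38 mg/L.

27.4 mg/L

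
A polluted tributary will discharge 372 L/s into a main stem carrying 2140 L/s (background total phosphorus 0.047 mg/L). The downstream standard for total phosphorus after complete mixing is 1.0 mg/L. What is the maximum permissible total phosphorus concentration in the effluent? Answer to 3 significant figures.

At the limit, (Qr·Cr + Qe·Cₑ)/(Qr + Qe) = 1.0:
Cₑ = (2512·1.0 − 2140·0.04700) / 372.0 = 6.482 mg/L.

6.48 mg/L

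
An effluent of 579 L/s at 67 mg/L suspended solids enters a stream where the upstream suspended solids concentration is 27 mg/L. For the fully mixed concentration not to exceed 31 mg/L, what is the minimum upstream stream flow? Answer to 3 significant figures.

Set C_mix = 31: (Q·27.00 + 579.0·67.00) / (Q + 579.0) = 31
→ Q = 579.0·(67.00 − 31)/(31 − 27.00) = 5211 L/s.

5210 L/s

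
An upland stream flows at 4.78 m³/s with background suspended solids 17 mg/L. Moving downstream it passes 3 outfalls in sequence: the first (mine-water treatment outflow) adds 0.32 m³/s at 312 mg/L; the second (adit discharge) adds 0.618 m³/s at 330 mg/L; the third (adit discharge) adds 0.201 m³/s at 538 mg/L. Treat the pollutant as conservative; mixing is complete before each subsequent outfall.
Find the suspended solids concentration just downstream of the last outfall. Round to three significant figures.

83.3 mg/L

Outfall 1: combined Q = 5.100 m³/s; C = (4.780·17.00 + 0.3200·312.0)/5.100 = 35.51 mg/L.
Outfall 2: combined Q = 5.718 m³/s; C = (5.100·35.51 + 0.6180·330.0)/5.718 = 67.34 mg/L.
Outfall 3: combined Q = 5.919 m³/s; C = (5.718·67.34 + 0.2010·538.0)/5.919 = 83.32 mg/L.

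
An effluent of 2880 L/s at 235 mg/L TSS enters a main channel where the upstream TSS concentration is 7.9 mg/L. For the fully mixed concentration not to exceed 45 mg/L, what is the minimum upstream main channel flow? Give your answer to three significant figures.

Set C_mix = 45: (Q·7.900 + 2880·235.0) / (Q + 2880) = 45
→ Q = 2880·(235.0 − 45)/(45 − 7.900) = 14750 L/s.

14700 L/s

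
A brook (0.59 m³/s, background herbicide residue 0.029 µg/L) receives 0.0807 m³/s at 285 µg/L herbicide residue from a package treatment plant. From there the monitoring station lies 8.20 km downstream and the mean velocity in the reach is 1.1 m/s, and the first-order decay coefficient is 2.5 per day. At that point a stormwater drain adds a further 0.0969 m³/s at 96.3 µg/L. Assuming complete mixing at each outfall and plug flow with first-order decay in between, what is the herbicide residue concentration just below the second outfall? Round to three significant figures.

Conservation of mass: C = (0.5900·0.02900 + 0.08070·285.0) / 0.6707 = 23.02/0.6707 = 34.32 µg/L; combined flow 0.6707 m³/s.
Travel time t = 8.20·1000 / 1.1 = 7455 s = 2.071 h.
Decay over the reach: 34.32·exp(−kt) = 34.32·0.8060 = 27.66 µg/L.
At the second outfall, C = (0.6707·27.66 + 0.09690·96.30) / (0.6707 + 0.09690) = 36.32 µg/L.

36.3 µg/L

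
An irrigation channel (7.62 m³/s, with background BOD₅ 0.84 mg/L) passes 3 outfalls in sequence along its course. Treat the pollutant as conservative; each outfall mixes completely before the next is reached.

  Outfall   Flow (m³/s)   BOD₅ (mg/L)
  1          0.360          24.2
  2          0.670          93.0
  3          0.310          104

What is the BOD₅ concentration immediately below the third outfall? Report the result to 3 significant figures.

12.2 mg/L

Below outfall 1: Q → 7.980 m³/s, C = (7.620·0.8400 + 0.3600·24.20)/7.980 = 1.894 mg/L.
Below outfall 2: Q → 8.650 m³/s, C = (7.980·1.894 + 0.6700·93.00)/8.650 = 8.951 mg/L.
Below outfall 3: Q → 8.960 m³/s, C = (8.650·8.951 + 0.3100·104.0)/8.960 = 12.24 mg/L.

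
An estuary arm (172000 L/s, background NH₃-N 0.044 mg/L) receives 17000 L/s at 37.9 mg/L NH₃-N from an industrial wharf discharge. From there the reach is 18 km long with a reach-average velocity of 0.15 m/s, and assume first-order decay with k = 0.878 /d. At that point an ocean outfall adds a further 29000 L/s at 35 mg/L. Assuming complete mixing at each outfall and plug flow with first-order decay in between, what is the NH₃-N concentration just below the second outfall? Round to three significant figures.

5.54 mg/L

Mass balance: C = (172000·0.04400 + 17000·37.90) / 189000 = 651900/189000 = 3.449 mg/L; combined flow 189000 L/s.
Travel time t = 18·1000 / 0.15 = 120000 s = 33.33 h.
After decay, C = 3.449 × e^(−kt) = 3.449 × 0.2954 = 1.019 mg/L.
Second outfall: C = (189000·1.019 + 29000·35.00)/218000 = 5.539 mg/L.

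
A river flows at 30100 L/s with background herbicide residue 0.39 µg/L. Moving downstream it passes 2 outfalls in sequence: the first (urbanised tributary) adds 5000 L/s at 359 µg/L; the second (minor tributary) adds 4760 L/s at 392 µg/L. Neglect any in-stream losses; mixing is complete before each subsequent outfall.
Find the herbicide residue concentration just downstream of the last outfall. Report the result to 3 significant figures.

After outfall 1: Q = 30100 + 5000 = 35100 L/s; C = (30100·0.3900 + 5000·359.0)/35100 = 51.47 µg/L.
After outfall 2: Q = 35100 + 4760 = 39860 L/s; C = (35100·51.47 + 4760·392.0)/39860 = 92.14 µg/L.

92.1 µg/L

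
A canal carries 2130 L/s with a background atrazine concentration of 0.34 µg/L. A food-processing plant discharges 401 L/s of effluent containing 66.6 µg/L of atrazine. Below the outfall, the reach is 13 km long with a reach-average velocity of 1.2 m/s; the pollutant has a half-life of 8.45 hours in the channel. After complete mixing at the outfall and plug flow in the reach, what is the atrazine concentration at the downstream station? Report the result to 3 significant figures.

Conservation of mass: C = (2130·0.3400 + 401.0·66.60) / 2531 = 27430/2531 = 10.84 µg/L.
Travel time t = 13·1000 / 1.2 = 10830 s = 3.009 h.
Half-life 8.45 h → k = ln 2 / 8.45 = 0.08203 h⁻¹ = 1.969 d⁻¹.
Decay over the reach: 10.84·exp(−kt) = 10.84·0.7813 = 8.467 µg/L.

8.47 µg/L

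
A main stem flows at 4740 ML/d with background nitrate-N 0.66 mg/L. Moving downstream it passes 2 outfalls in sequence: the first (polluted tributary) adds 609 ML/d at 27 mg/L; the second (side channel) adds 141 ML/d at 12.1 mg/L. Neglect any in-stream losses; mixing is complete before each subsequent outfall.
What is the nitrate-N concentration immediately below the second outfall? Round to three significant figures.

3.88 mg/L

Outfall 1: combined Q = 5349 ML/d; C = (4740·0.6600 + 609.0·27.00)/5349 = 3.659 mg/L.
Outfall 2: combined Q = 5490 ML/d; C = (5349·3.659 + 141.0·12.10)/5490 = 3.876 mg/L.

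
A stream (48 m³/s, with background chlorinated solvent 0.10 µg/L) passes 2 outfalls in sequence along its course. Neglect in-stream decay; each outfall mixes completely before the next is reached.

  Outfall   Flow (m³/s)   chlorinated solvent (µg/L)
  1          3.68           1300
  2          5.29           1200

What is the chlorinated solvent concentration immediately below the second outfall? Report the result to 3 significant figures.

Outfall 1: combined Q = 51.68 m³/s; C = (48.00·0.1000 + 3.680·1300)/51.68 = 92.66 µg/L.
Outfall 2: combined Q = 56.97 m³/s; C = (51.68·92.66 + 5.290·1200)/56.97 = 195.5 µg/L.

195 µg/L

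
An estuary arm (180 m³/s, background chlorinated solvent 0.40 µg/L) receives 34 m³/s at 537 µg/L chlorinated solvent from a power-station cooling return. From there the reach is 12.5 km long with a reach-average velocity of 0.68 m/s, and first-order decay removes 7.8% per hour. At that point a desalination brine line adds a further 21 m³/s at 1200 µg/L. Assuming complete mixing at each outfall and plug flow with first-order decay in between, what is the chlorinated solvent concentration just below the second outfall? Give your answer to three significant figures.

Conservation of mass: C = (180.0·0.4000 + 34.00·537.0) / 214.0 = 18330/214.0 = 85.65 µg/L; combined flow 214.0 m³/s.
Travel time t = 12.5·1000 / 0.68 = 18380 s = 5.106 h.
7.8%/h lost → k = −ln(1 − 0.078) = 0.08121 h⁻¹.
First-order decay: C = 85.65·exp(−k·t) = 85.65·0.6606 = 56.58 µg/L.
At the second outfall, C = (214.0·56.58 + 21.00·1200) / (214.0 + 21.00) = 158.8 µg/L.

159 µg/L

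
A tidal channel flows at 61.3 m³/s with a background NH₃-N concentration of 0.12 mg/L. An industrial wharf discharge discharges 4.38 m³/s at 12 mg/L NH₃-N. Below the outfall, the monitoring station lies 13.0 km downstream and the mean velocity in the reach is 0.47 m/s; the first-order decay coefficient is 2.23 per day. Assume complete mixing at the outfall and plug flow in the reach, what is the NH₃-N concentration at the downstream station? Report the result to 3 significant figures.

After mixing, C = (61.30·0.1200 + 4.380·12.00) / 65.68 = 59.92/65.68 = 0.9122 mg/L.
Travel time t = 13.0·1000 / 0.47 = 27660 s = 7.683 h.
Decay over the reach: 0.9122·exp(−kt) = 0.9122·0.4897 = 0.4468 mg/L.

0.447 mg/L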